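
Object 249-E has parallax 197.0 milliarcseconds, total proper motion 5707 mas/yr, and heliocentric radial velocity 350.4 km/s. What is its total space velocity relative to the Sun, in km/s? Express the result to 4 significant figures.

376.3 km/s

d = 1/p = 1/0.1970″ = 5.0761 pc.
μ = 5707 mas/yr = 5.707 ″/yr.
v_t = 4.740 μ d = 4.740 × 5.707 × 5.0761 = 137.31 km/s.
v = √(v_r² + v_t²) = √(350.4² + 137.31²) = √141634 = 376.34 km/s.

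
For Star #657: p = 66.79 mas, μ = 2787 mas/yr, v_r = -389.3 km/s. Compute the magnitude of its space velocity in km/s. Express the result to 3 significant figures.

437 km/s

d = 1/p = 1/0.06679″ = 14.972 pc.
μ = 2787 mas/yr = 2.787 ″/yr.
v_t = 4.740 μ d = 4.740 × 2.787 × 14.972 = 197.79 km/s.
v = √(v_r² + v_t²) = √((-389.3)² + 197.79²) = √190675 = 436.66 km/s.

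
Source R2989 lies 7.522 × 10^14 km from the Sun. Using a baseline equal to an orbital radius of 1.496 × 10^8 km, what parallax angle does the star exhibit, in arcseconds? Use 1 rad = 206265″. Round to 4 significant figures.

θ ≈ B/d = (1.496 × 10^8) / (7.522 × 10^14) = 1.9888 × 10^-7 rad.
In arcseconds: 1.9888 × 10^-7 × 206265 = 0.041022″.

0.04102 arcsec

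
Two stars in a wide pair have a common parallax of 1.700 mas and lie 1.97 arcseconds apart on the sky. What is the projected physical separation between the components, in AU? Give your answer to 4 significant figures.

1159 AU

d = 1/p = 1/0.001700″ = 588.24 pc.
At distance d (pc), an angle of θ arcsec spans θ·d AU: s = 1.97 × 588.24 = 1158.8 AU.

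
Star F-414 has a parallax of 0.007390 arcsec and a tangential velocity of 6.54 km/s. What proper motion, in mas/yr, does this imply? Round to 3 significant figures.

10.2 mas/yr

d = 1/p = 1/0.007390″ = 135.32 pc.
μ = v_t / (4.74 d) = 6.54 / (4.74 × 135.32) = 6.54 / 641.42 = 0.010196 ″/yr = 10.196 mas/yr.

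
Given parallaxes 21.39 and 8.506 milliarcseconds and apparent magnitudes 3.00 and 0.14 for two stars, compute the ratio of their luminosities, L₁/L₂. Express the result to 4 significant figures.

d₁ = 1/p₁ = 1/0.02139″ = 46.751 pc; d₂ = 1/p₂ = 1/0.008506″ = 117.56 pc.
M₁ = m₁ − 5 log₁₀ d₁ + 5 = 3.00 − 8.3490 + 5 = -0.3490.
M₂ = 0.14 − 10.3513 + 5 = -5.2113.
L₁/L₂ = 10^(0.4(M₂ − M₁)) = 10^(0.4 × (-4.8623)) = 10^(-1.94492) = 0.011352.

L₁/L₂ = 0.01135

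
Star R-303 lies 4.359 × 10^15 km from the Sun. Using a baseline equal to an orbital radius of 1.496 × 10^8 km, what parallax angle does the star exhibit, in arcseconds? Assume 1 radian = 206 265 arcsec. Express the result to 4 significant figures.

0.007079 arcsec

θ ≈ B/d = (1.496 × 10^8) / (4.359 × 10^15) = 3.4320 × 10^-8 rad.
In arcseconds: 3.4320 × 10^-8 × 206265 = 0.007079″.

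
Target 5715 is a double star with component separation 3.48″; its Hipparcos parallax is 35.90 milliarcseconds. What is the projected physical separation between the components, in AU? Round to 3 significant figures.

d = 1/p = 1/0.03590″ = 27.855 pc.
At distance d (pc), an angle of θ arcsec spans θ·d AU: s = 3.48 × 27.855 = 96.935 AU.

96.9 AU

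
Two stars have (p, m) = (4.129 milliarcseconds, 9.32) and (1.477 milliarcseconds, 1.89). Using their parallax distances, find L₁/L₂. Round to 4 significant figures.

d₁ = 1/p₁ = 1/0.004129″ = 242.19 pc; d₂ = 1/p₂ = 1/0.001477″ = 677.05 pc.
M₁ = m₁ − 5 log₁₀ d₁ + 5 = 9.32 − 11.9208 + 5 = 2.3992.
M₂ = 1.89 − 14.1531 + 5 = -7.2631.
L₁/L₂ = 10^(0.4(M₂ − M₁)) = 10^(0.4 × (-9.6623)) = 10^(-3.86492) = 0.00013648.

L₁/L₂ = 0.0001365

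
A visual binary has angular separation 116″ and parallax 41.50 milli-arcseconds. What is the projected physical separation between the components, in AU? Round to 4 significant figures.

2795 AU

d = 1/p = 1/0.04150″ = 24.096 pc.
At distance d (pc), an angle of θ arcsec spans θ·d AU: s = 116 × 24.096 = 2795.1 AU.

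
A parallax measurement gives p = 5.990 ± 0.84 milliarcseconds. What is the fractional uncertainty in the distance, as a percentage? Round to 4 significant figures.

14.02%

For d = 1/p, |σ_d/d| = |σ_p/p|.
σ_p/p = 0.84 / 5.990 = 0.14023 = 14.023%.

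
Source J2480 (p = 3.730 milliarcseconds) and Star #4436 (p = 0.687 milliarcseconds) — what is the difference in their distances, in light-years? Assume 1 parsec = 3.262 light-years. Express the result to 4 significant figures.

d_A = 1/0.003730″ = 268.1 pc; d_B = 1/0.0006870″ = 1455.6 pc.
|d_B − d_A| = |1455.6 − 268.1| = 1187.5 pc = 1187.5 × 3.262 ly = 3873.6 ly.

3874 ly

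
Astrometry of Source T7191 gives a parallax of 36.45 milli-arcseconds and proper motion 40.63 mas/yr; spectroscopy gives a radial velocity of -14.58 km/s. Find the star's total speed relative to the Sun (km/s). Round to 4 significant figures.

15.51 km/s

d = 1/p = 1/0.03645″ = 27.435 pc.
μ = 40.63 mas/yr = 0.04063 ″/yr.
v_t = 4.740 μ d = 4.740 × 0.04063 × 27.435 = 5.2836 km/s.
v = √(v_r² + v_t²) = √((-14.58)² + 5.2836²) = √240.493 = 15.508 km/s.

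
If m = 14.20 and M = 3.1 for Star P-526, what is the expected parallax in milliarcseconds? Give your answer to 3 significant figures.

0.603 mas

m − M = 14.20 − 3.1 = 11.10.
d = 10^((m−M)/5 + 1) = 10^3.220 = 1659.6 pc.
p = 1/d = 1/1659.6 = 0.00060255 arcsec = 0.60255 mas.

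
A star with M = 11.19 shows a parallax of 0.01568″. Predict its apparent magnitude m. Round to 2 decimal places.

d = 1/p = 1/0.01568″ = 63.776 pc.
m − M = 5 log₁₀ d − 5 = 5 log₁₀(63.776) − 5 = 9.0233 − 5 = 4.0233.
m = M + (m − M) = 11.19 + 4.0233 = 15.21.

m = 15.21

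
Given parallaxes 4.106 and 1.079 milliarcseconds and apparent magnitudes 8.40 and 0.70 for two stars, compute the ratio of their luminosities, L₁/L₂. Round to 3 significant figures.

d₁ = 1/p₁ = 1/0.004106″ = 243.55 pc; d₂ = 1/p₂ = 1/0.001079″ = 926.78 pc.
M₁ = m₁ − 5 log₁₀ d₁ + 5 = 8.40 − 11.9329 + 5 = 1.4671.
M₂ = 0.70 − 14.8349 + 5 = -9.1349.
L₁/L₂ = 10^(0.4(M₂ − M₁)) = 10^(0.4 × (-10.6020)) = 10^(-4.24080) = 0.000057438.

L₁/L₂ = 5.74 × 10^-5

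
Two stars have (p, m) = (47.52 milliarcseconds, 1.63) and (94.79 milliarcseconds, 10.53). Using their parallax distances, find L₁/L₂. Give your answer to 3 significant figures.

L₁/L₂ = 14400

d₁ = 1/p₁ = 1/0.04752″ = 21.044 pc; d₂ = 1/p₂ = 1/0.09479″ = 10.55 pc.
M₁ = m₁ − 5 log₁₀ d₁ + 5 = 1.63 − 6.6156 + 5 = 0.0144.
M₂ = 10.53 − 5.1163 + 5 = 10.4137.
L₁/L₂ = 10^(0.4(M₂ − M₁)) = 10^(0.4 × 10.3993) = 10^4.15972 = 14445.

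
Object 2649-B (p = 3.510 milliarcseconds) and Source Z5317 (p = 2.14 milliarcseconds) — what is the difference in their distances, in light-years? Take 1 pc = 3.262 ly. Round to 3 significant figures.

d_A = 1/0.003510″ = 284.9 pc; d_B = 1/0.002140″ = 467.29 pc.
|d_B − d_A| = |467.29 − 284.9| = 182.39 pc = 182.39 × 3.262 ly = 594.96 ly.

595 ly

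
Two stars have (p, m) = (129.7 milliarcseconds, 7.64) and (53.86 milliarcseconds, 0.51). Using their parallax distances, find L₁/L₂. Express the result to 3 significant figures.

d₁ = 1/p₁ = 1/0.1297″ = 7.7101 pc; d₂ = 1/p₂ = 1/0.05386″ = 18.567 pc.
M₁ = m₁ − 5 log₁₀ d₁ + 5 = 7.64 − 4.4353 + 5 = 8.2047.
M₂ = 0.51 − 6.3437 + 5 = -0.8337.
L₁/L₂ = 10^(0.4(M₂ − M₁)) = 10^(0.4 × (-9.0384)) = 10^(-3.61536) = 0.00024246.

L₁/L₂ = 0.000242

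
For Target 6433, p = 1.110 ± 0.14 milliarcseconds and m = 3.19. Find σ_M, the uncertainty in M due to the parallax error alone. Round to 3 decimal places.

σ_M = 0.274 mag

M = m − 5 log₁₀ d + 5 = m + 5 log₁₀ p + 5, so ∂M/∂p = 5/(p ln 10).
σ_M = (5/ln 10) · (σ_p/p) = 2.1715 × 0.14/1.110 = 2.1715 × 0.12613 = 0.27389.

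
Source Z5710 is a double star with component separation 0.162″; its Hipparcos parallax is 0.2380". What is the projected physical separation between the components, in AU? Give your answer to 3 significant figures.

0.681 AU

d = 1/p = 1/0.2380″ = 4.2017 pc.
At distance d (pc), an angle of θ arcsec spans θ·d AU: s = 0.162 × 4.2017 = 0.68068 AU.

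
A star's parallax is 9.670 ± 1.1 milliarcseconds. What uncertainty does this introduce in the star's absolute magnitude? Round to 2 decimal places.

σ_M = 0.25 mag

M = m − 5 log₁₀ d + 5 = m + 5 log₁₀ p + 5, so ∂M/∂p = 5/(p ln 10).
σ_M = (5/ln 10) · (σ_p/p) = 2.1715 × 1.1/9.670 = 2.1715 × 0.11375 = 0.24701.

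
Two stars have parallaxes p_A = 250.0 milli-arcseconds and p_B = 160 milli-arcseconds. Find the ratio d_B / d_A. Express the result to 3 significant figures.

Since d = 1/p, d_B/d_A = p_A/p_B.
= 250.0 / 160 = 1.5625.

1.56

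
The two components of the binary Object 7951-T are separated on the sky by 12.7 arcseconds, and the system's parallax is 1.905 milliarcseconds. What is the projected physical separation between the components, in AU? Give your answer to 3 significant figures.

6670 AU

d = 1/p = 1/0.001905″ = 524.93 pc.
At distance d (pc), an angle of θ arcsec spans θ·d AU: s = 12.7 × 524.93 = 6666.6 AU.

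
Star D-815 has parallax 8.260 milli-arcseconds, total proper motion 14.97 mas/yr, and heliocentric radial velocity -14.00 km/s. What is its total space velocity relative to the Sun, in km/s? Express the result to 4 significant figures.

16.43 km/s

d = 1/p = 1/0.008260″ = 121.07 pc.
μ = 14.97 mas/yr = 0.01497 ″/yr.
v_t = 4.740 μ d = 4.740 × 0.01497 × 121.07 = 8.5909 km/s.
v = √(v_r² + v_t²) = √((-14.00)² + 8.5909²) = √269.804 = 16.426 km/s.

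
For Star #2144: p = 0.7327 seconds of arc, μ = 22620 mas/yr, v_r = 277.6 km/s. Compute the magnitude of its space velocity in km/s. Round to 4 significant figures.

313.8 km/s

d = 1/p = 1/0.7327″ = 1.3648 pc.
μ = 22620 mas/yr = 22.62 ″/yr.
v_t = 4.740 μ d = 4.740 × 22.62 × 1.3648 = 146.33 km/s.
v = √(v_r² + v_t²) = √(277.6² + 146.33²) = √98474.2 = 313.81 km/s.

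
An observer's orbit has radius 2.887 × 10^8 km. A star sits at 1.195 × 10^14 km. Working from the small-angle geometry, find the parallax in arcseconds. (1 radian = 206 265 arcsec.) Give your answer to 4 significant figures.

0.4983 arcsec

θ ≈ B/d = (2.887 × 10^8) / (1.195 × 10^14) = 2.4159 × 10^-6 rad.
In arcseconds: 2.4159 × 10^-6 × 206265 = 0.49832″.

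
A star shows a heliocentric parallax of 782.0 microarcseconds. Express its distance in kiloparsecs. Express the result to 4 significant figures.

p = 782.0 microarcseconds = 0.0007820 arcsec.
d = 1/p = 1/0.0007820 = 1278.8 pc.
= 1.2788 kpc.

1.279 kpc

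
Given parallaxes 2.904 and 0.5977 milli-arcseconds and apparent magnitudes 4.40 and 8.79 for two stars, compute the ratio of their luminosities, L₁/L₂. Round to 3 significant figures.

d₁ = 1/p₁ = 1/0.002904″ = 344.35 pc; d₂ = 1/p₂ = 1/0.0005977″ = 1673.1 pc.
M₁ = m₁ − 5 log₁₀ d₁ + 5 = 4.40 − 12.6850 + 5 = -3.2850.
M₂ = 8.79 − 16.1176 + 5 = -2.3276.
L₁/L₂ = 10^(0.4(M₂ − M₁)) = 10^(0.4 × 0.9574) = 10^0.38296 = 2.4152.

L₁/L₂ = 2.42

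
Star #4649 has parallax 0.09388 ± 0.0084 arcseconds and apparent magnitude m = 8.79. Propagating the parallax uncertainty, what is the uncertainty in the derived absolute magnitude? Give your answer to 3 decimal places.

σ_M = 0.194 mag

M = m − 5 log₁₀ d + 5 = m + 5 log₁₀ p + 5, so ∂M/∂p = 5/(p ln 10).
σ_M = (5/ln 10) · (σ_p/p) = 2.1715 × 0.0084/0.09388 = 2.1715 × 0.089476 = 0.1943.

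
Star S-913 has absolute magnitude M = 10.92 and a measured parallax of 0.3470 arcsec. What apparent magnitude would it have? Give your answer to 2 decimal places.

m = 8.22

d = 1/p = 1/0.3470″ = 2.8818 pc.
m − M = 5 log₁₀ d − 5 = 5 log₁₀(2.8818) − 5 = 2.2983 − 5 = -2.7017.
m = M + (m − M) = 10.92 + (-2.7017) = 8.22.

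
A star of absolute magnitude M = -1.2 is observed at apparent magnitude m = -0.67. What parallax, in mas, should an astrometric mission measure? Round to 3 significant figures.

78.3 mas

m − M = -0.67 − (-1.2) = 0.53.
d = 10^((m−M)/5 + 1) = 10^1.106 = 12.764 pc.
p = 1/d = 1/12.764 = 0.078345 arcsec = 78.345 mas.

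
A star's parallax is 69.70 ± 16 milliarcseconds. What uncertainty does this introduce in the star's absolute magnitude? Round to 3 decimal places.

σ_M = 0.498 mag

M = m − 5 log₁₀ d + 5 = m + 5 log₁₀ p + 5, so ∂M/∂p = 5/(p ln 10).
σ_M = (5/ln 10) · (σ_p/p) = 2.1715 × 16/69.70 = 2.1715 × 0.22956 = 0.49849.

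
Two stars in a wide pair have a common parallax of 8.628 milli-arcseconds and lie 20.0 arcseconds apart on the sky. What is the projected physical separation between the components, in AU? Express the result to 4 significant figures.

d = 1/p = 1/0.008628″ = 115.9 pc.
At distance d (pc), an angle of θ arcsec spans θ·d AU: s = 20.0 × 115.9 = 2318 AU.

2318 AU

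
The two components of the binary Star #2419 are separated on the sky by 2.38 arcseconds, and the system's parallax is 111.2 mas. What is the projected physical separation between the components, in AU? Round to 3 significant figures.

21.4 AU

d = 1/p = 1/0.1112″ = 8.9928 pc.
At distance d (pc), an angle of θ arcsec spans θ·d AU: s = 2.38 × 8.9928 = 21.403 AU.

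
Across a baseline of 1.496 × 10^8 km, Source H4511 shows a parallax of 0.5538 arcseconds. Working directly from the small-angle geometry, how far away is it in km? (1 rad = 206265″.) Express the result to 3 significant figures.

5.57 × 10^13 km

θ = 0.5538″ = 0.5538/206265 = 2.6849 × 10^-6 rad.
d = B/θ = (1.496 × 10^8) / (2.6849 × 10^-6) = 5.5719 × 10^13 km.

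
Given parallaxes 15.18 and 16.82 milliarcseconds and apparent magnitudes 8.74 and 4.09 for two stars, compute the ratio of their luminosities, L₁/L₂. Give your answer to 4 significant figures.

L₁/L₂ = 0.01695

d₁ = 1/p₁ = 1/0.01518″ = 65.876 pc; d₂ = 1/p₂ = 1/0.01682″ = 59.453 pc.
M₁ = m₁ − 5 log₁₀ d₁ + 5 = 8.74 − 9.0936 + 5 = 4.6464.
M₂ = 4.09 − 8.8709 + 5 = 0.2191.
L₁/L₂ = 10^(0.4(M₂ − M₁)) = 10^(0.4 × (-4.4273)) = 10^(-1.77092) = 0.016946.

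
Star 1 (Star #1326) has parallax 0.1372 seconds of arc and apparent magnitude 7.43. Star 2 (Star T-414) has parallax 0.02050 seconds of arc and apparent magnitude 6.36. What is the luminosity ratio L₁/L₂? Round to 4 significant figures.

d₁ = 1/p₁ = 1/0.1372″ = 7.2886 pc; d₂ = 1/p₂ = 1/0.02050″ = 48.78 pc.
M₁ = m₁ − 5 log₁₀ d₁ + 5 = 7.43 − 4.3132 + 5 = 8.1168.
M₂ = 6.36 − 8.4412 + 5 = 2.9188.
L₁/L₂ = 10^(0.4(M₂ − M₁)) = 10^(0.4 × (-5.1980)) = 10^(-2.07920) = 0.008333.

L₁/L₂ = 0.008333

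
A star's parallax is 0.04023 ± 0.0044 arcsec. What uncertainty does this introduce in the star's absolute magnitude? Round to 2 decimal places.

σ_M = 0.24 mag

M = m − 5 log₁₀ d + 5 = m + 5 log₁₀ p + 5, so ∂M/∂p = 5/(p ln 10).
σ_M = (5/ln 10) · (σ_p/p) = 2.1715 × 0.0044/0.04023 = 2.1715 × 0.10937 = 0.2375.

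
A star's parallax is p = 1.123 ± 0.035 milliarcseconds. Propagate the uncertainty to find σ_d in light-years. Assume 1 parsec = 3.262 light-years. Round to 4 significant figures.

90.53 ly

d = 1/p, so σ_d = σ_p / p².
σ_d = 0.0000350 / (0.001123)² = 0.0000350 / 0.0000012611 = 27.754 pc = 27.754 × 3.262 ly = 90.534 ly.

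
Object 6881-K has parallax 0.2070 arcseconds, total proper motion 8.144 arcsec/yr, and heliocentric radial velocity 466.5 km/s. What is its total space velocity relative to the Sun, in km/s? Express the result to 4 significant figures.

d = 1/p = 1/0.2070″ = 4.8309 pc.
v_t = 4.740 μ d = 4.740 × 8.144 × 4.8309 = 186.49 km/s.
v = √(v_r² + v_t²) = √(466.5² + 186.49²) = √252401 = 502.4 km/s.

502.4 km/s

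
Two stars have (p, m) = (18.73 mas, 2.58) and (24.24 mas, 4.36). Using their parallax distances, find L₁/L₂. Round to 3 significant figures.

d₁ = 1/p₁ = 1/0.01873″ = 53.39 pc; d₂ = 1/p₂ = 1/0.02424″ = 41.254 pc.
M₁ = m₁ − 5 log₁₀ d₁ + 5 = 2.58 − 8.6373 + 5 = -1.0573.
M₂ = 4.36 − 8.0773 + 5 = 1.2827.
L₁/L₂ = 10^(0.4(M₂ − M₁)) = 10^(0.4 × 2.3400) = 10^0.93600 = 8.6298.

L₁/L₂ = 8.63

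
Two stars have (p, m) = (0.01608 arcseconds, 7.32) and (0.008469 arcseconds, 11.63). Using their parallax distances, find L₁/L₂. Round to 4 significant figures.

d₁ = 1/p₁ = 1/0.01608″ = 62.189 pc; d₂ = 1/p₂ = 1/0.008469″ = 118.08 pc.
M₁ = m₁ − 5 log₁₀ d₁ + 5 = 7.32 − 8.9686 + 5 = 3.3514.
M₂ = 11.63 − 10.3609 + 5 = 6.2691.
L₁/L₂ = 10^(0.4(M₂ − M₁)) = 10^(0.4 × 2.9177) = 10^1.16708 = 14.692.

L₁/L₂ = 14.69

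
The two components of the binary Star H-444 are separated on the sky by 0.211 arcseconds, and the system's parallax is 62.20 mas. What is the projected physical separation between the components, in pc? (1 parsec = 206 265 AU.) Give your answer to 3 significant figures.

d = 1/p = 1/0.06220″ = 16.077 pc.
At distance d (pc), an angle of θ arcsec spans θ·d AU: s = 0.211 × 16.077 = 3.3922 AU.
= 3.3922 / 206265 = 1.6446 × 10^-5 pc.

1.64 × 10^-5 pc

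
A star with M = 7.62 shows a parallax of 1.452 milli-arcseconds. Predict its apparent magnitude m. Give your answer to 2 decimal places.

m = 16.81

d = 1/p = 1/0.001452″ = 688.71 pc.
m − M = 5 log₁₀ d − 5 = 5 log₁₀(688.71) − 5 = 14.1902 − 5 = 9.1902.
m = M + (m − M) = 7.62 + 9.1902 = 16.81.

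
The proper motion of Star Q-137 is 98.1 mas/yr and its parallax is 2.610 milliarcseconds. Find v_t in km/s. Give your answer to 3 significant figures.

178 km/s

d = 1/p = 1/0.002610″ = 383.14 pc.
μ = 98.1 mas/yr = 0.0981 ″/yr.
v_t = 4.74 × μ × d = 4.74 × 0.0981 × 383.14 = 178.16 km/s.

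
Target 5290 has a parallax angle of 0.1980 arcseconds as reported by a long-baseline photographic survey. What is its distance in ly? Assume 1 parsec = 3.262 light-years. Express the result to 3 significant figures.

16.5 ly

d = 1/p = 1/0.1980 = 5.0505 pc.
In light-years: 5.0505 × 3.262 = 16.475 ly.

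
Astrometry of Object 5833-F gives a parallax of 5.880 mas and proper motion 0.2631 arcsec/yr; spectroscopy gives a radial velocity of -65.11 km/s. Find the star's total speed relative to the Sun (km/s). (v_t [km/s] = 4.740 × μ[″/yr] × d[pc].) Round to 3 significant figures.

d = 1/p = 1/0.005880″ = 170.07 pc.
v_t = 4.740 μ d = 4.740 × 0.2631 × 170.07 = 212.09 km/s.
v = √(v_r² + v_t²) = √((-65.11)² + 212.09²) = √49221.5 = 221.86 km/s.

222 km/s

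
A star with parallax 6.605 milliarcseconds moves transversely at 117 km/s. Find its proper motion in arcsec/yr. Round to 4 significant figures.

d = 1/p = 1/0.006605″ = 151.4 pc.
μ = v_t / (4.74 d) = 117 / (4.74 × 151.4) = 117 / 717.64 = 0.16303 ″/yr.

0.1630 arcsec/yr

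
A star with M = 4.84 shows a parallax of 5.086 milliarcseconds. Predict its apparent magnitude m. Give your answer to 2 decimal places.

d = 1/p = 1/0.005086″ = 196.62 pc.
m − M = 5 log₁₀ d − 5 = 5 log₁₀(196.62) − 5 = 11.4681 − 5 = 6.4681.
m = M + (m − M) = 4.84 + 6.4681 = 11.31.

m = 11.31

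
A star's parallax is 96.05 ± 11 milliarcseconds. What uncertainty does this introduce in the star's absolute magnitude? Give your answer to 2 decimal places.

M = m − 5 log₁₀ d + 5 = m + 5 log₁₀ p + 5, so ∂M/∂p = 5/(p ln 10).
σ_M = (5/ln 10) · (σ_p/p) = 2.1715 × 11/96.05 = 2.1715 × 0.11452 = 0.24868.

σ_M = 0.25 mag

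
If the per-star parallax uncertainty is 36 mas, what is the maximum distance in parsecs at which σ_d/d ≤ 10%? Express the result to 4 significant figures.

σ_d/d = σ_p/p, so the condition is σ_p/p ≤ 0.10, i.e. p ≥ σ_p/0.10.
p_min = 36/0.10 = 360 mas = 0.36 arcsec.
d_max = 1/p_min = 1/0.36 = 2.7778 pc.

2.778 pc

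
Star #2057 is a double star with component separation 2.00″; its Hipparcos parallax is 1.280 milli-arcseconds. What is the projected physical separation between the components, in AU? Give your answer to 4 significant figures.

1563 AU

d = 1/p = 1/0.001280″ = 781.25 pc.
At distance d (pc), an angle of θ arcsec spans θ·d AU: s = 2.00 × 781.25 = 1562.5 AU.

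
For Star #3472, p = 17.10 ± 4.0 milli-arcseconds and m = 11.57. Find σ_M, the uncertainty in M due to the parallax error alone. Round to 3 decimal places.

M = m − 5 log₁₀ d + 5 = m + 5 log₁₀ p + 5, so ∂M/∂p = 5/(p ln 10).
σ_M = (5/ln 10) · (σ_p/p) = 2.1715 × 4.0/17.10 = 2.1715 × 0.23392 = 0.50796.

σ_M = 0.508 mag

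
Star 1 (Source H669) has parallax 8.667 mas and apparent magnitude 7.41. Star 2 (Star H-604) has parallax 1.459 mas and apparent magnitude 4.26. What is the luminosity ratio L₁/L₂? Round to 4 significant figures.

L₁/L₂ = 0.001557

d₁ = 1/p₁ = 1/0.008667″ = 115.38 pc; d₂ = 1/p₂ = 1/0.001459″ = 685.4 pc.
M₁ = m₁ − 5 log₁₀ d₁ + 5 = 7.41 − 10.3107 + 5 = 2.0993.
M₂ = 4.26 − 14.1797 + 5 = -4.9197.
L₁/L₂ = 10^(0.4(M₂ − M₁)) = 10^(0.4 × (-7.0190)) = 10^(-2.80760) = 0.0015574.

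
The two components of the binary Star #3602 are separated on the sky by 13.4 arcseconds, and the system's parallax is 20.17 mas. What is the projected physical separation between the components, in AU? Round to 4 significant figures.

d = 1/p = 1/0.02017″ = 49.579 pc.
At distance d (pc), an angle of θ arcsec spans θ·d AU: s = 13.4 × 49.579 = 664.36 AU.

664.4 AU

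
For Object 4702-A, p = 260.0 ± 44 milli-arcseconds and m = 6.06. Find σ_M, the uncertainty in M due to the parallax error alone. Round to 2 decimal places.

σ_M = 0.37 mag

M = m − 5 log₁₀ d + 5 = m + 5 log₁₀ p + 5, so ∂M/∂p = 5/(p ln 10).
σ_M = (5/ln 10) · (σ_p/p) = 2.1715 × 44/260.0 = 2.1715 × 0.16923 = 0.36748.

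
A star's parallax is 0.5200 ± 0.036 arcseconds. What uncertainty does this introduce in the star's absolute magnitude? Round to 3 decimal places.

σ_M = 0.150 mag

M = m − 5 log₁₀ d + 5 = m + 5 log₁₀ p + 5, so ∂M/∂p = 5/(p ln 10).
σ_M = (5/ln 10) · (σ_p/p) = 2.1715 × 0.036/0.5200 = 2.1715 × 0.069231 = 0.15034.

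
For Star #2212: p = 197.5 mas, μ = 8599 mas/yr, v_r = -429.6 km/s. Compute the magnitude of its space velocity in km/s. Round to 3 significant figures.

d = 1/p = 1/0.1975″ = 5.0633 pc.
μ = 8599 mas/yr = 8.599 ″/yr.
v_t = 4.740 μ d = 4.740 × 8.599 × 5.0633 = 206.38 km/s.
v = √(v_r² + v_t²) = √((-429.6)² + 206.38²) = √227149 = 476.6 km/s.

477 km/s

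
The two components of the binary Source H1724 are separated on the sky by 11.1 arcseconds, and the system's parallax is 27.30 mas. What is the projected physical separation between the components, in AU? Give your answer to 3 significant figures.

407 AU

d = 1/p = 1/0.02730″ = 36.63 pc.
At distance d (pc), an angle of θ arcsec spans θ·d AU: s = 11.1 × 36.63 = 406.59 AU.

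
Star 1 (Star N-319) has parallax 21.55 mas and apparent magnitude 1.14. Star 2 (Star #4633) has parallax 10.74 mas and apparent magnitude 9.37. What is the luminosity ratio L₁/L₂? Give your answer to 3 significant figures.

L₁/L₂ = 487

d₁ = 1/p₁ = 1/0.02155″ = 46.404 pc; d₂ = 1/p₂ = 1/0.01074″ = 93.11 pc.
M₁ = m₁ − 5 log₁₀ d₁ + 5 = 1.14 − 8.3328 + 5 = -2.1928.
M₂ = 9.37 − 9.8450 + 5 = 4.5250.
L₁/L₂ = 10^(0.4(M₂ − M₁)) = 10^(0.4 × 6.7178) = 10^2.68712 = 486.54.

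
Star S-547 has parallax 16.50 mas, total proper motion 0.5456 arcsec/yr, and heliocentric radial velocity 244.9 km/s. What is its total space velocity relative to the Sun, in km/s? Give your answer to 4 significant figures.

d = 1/p = 1/0.01650″ = 60.606 pc.
v_t = 4.740 μ d = 4.740 × 0.5456 × 60.606 = 156.74 km/s.
v = √(v_r² + v_t²) = √(244.9² + 156.74²) = √84543.4 = 290.76 km/s.

290.8 km/s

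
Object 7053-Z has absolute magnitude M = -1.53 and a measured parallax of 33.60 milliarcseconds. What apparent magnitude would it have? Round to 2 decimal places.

m = 0.84

d = 1/p = 1/0.03360″ = 29.762 pc.
m − M = 5 log₁₀ d − 5 = 5 log₁₀(29.762) − 5 = 7.3683 − 5 = 2.3683.
m = M + (m − M) = -1.53 + 2.3683 = 0.84.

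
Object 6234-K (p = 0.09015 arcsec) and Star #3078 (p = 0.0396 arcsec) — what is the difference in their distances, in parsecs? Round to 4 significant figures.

14.16 pc

d_A = 1/0.09015″ = 11.093 pc; d_B = 1/0.03960″ = 25.253 pc.
|d_B − d_A| = |25.253 − 11.093| = 14.16 pc.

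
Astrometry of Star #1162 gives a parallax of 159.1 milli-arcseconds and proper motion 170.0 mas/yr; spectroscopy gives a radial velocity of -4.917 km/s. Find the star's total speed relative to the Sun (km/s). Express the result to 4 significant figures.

d = 1/p = 1/0.1591″ = 6.2854 pc.
μ = 170.0 mas/yr = 0.1700 ″/yr.
v_t = 4.740 μ d = 4.740 × 0.1700 × 6.2854 = 5.0648 km/s.
v = √(v_r² + v_t²) = √((-4.917)² + 5.0648²) = √49.8291 = 7.059 km/s.

7.059 km/s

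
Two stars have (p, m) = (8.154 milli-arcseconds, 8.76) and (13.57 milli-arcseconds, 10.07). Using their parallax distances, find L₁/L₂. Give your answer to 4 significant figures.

L₁/L₂ = 9.256

d₁ = 1/p₁ = 1/0.008154″ = 122.64 pc; d₂ = 1/p₂ = 1/0.01357″ = 73.692 pc.
M₁ = m₁ − 5 log₁₀ d₁ + 5 = 8.76 − 10.4432 + 5 = 3.3168.
M₂ = 10.07 − 9.3371 + 5 = 5.7329.
L₁/L₂ = 10^(0.4(M₂ − M₁)) = 10^(0.4 × 2.4161) = 10^0.96644 = 9.2564.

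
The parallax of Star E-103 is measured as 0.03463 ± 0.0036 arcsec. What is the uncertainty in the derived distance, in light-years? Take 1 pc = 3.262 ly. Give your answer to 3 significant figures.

d = 1/p, so σ_d = σ_p / p².
σ_d = 0.00360 / (0.03463)² = 0.00360 / 0.0011992 = 3.002 pc = 3.002 × 3.262 ly = 9.7925 ly.

9.79 ly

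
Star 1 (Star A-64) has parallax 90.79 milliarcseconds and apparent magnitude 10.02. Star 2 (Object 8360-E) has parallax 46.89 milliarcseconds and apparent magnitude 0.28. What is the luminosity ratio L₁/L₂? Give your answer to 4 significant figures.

L₁/L₂ = 3.389 × 10^-5

d₁ = 1/p₁ = 1/0.09079″ = 11.014 pc; d₂ = 1/p₂ = 1/0.04689″ = 21.327 pc.
M₁ = m₁ − 5 log₁₀ d₁ + 5 = 10.02 − 5.2097 + 5 = 9.8103.
M₂ = 0.28 − 6.6446 + 5 = -1.3646.
L₁/L₂ = 10^(0.4(M₂ − M₁)) = 10^(0.4 × (-11.1749)) = 10^(-4.46996) = 0.000033888.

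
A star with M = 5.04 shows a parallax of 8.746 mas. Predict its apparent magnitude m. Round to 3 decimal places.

d = 1/p = 1/0.008746″ = 114.34 pc.
m − M = 5 log₁₀ d − 5 = 5 log₁₀(114.34) − 5 = 10.2910 − 5 = 5.2910.
m = M + (m − M) = 5.04 + 5.2910 = 10.331.

m = 10.331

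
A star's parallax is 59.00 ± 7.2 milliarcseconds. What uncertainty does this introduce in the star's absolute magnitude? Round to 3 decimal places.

σ_M = 0.265 mag

M = m − 5 log₁₀ d + 5 = m + 5 log₁₀ p + 5, so ∂M/∂p = 5/(p ln 10).
σ_M = (5/ln 10) · (σ_p/p) = 2.1715 × 7.2/59.00 = 2.1715 × 0.12203 = 0.26499.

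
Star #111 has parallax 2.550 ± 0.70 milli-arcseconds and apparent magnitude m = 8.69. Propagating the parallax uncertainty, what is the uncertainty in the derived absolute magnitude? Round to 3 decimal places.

σ_M = 0.596 mag

M = m − 5 log₁₀ d + 5 = m + 5 log₁₀ p + 5, so ∂M/∂p = 5/(p ln 10).
σ_M = (5/ln 10) · (σ_p/p) = 2.1715 × 0.70/2.550 = 2.1715 × 0.27451 = 0.5961.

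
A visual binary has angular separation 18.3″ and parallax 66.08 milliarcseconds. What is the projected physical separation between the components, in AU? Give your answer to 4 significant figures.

276.9 AU

d = 1/p = 1/0.06608″ = 15.133 pc.
At distance d (pc), an angle of θ arcsec spans θ·d AU: s = 18.3 × 15.133 = 276.93 AU.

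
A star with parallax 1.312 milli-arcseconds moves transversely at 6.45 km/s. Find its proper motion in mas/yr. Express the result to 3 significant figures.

d = 1/p = 1/0.001312″ = 762.2 pc.
μ = v_t / (4.74 d) = 6.45 / (4.74 × 762.2) = 6.45 / 3612.8 = 0.0017853 ″/yr = 1.7853 mas/yr.

1.79 mas/yr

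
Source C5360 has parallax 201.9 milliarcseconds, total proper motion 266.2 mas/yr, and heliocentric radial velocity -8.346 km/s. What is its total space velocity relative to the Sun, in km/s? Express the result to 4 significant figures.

10.43 km/s

d = 1/p = 1/0.2019″ = 4.9529 pc.
μ = 266.2 mas/yr = 0.2662 ″/yr.
v_t = 4.740 μ d = 4.740 × 0.2662 × 4.9529 = 6.2495 km/s.
v = √(v_r² + v_t²) = √((-8.346)² + 6.2495²) = √108.712 = 10.427 km/s.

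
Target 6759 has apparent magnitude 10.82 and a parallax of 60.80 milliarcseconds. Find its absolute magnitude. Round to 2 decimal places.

d = 1/p = 1/0.06080″ = 16.447 pc.
m − M = 5 log₁₀(16.447) − 5 = 6.0804 − 5 = 1.0804.
M = m − (m − M) = 10.82 − 1.0804 = 9.74.

M = 9.74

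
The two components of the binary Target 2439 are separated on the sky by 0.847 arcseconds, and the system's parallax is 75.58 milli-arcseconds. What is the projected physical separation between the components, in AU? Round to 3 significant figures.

11.2 AU

d = 1/p = 1/0.07558″ = 13.231 pc.
At distance d (pc), an angle of θ arcsec spans θ·d AU: s = 0.847 × 13.231 = 11.207 AU.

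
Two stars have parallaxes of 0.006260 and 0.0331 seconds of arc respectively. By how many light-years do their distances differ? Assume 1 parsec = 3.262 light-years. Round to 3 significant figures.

423 ly

d_A = 1/0.006260″ = 159.74 pc; d_B = 1/0.03310″ = 30.211 pc.
|d_B − d_A| = |30.211 − 159.74| = 129.53 pc = 129.53 × 3.262 ly = 422.53 ly.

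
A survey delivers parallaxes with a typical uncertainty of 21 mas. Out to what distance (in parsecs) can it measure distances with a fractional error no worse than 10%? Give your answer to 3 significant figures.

4.76 pc

σ_d/d = σ_p/p, so the condition is σ_p/p ≤ 0.10, i.e. p ≥ σ_p/0.10.
p_min = 21/0.10 = 210 mas = 0.21 arcsec.
d_max = 1/p_min = 1/0.21 = 4.7619 pc.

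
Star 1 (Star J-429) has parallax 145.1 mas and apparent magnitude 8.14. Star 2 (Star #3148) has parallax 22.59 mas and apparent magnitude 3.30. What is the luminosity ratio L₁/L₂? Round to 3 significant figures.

d₁ = 1/p₁ = 1/0.1451″ = 6.8918 pc; d₂ = 1/p₂ = 1/0.02259″ = 44.267 pc.
M₁ = m₁ − 5 log₁₀ d₁ + 5 = 8.14 − 4.1917 + 5 = 8.9483.
M₂ = 3.30 − 8.2304 + 5 = 0.0696.
L₁/L₂ = 10^(0.4(M₂ − M₁)) = 10^(0.4 × (-8.8787)) = 10^(-3.55148) = 0.00028088.

L₁/L₂ = 0.000281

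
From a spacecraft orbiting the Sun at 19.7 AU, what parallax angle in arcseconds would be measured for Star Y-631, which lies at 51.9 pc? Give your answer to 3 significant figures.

0.380 arcsec

p (arcsec) = B (AU) / d (pc).
p = 19.7 / 51.9 = 0.37958 arcsec.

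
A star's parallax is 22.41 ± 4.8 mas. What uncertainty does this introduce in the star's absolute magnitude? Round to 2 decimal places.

σ_M = 0.47 mag

M = m − 5 log₁₀ d + 5 = m + 5 log₁₀ p + 5, so ∂M/∂p = 5/(p ln 10).
σ_M = (5/ln 10) · (σ_p/p) = 2.1715 × 4.8/22.41 = 2.1715 × 0.21419 = 0.46511.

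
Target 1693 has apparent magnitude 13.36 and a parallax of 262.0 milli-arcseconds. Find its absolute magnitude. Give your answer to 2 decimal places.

d = 1/p = 1/0.2620″ = 3.8168 pc.
m − M = 5 log₁₀(3.8168) − 5 = 2.9085 − 5 = -2.0915.
M = m − (m − M) = 13.36 − (-2.0915) = 15.45.

M = 15.45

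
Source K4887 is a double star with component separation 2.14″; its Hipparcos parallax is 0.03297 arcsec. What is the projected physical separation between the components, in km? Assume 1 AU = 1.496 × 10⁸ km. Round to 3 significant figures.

9.71 × 10^9 km

d = 1/p = 1/0.03297″ = 30.331 pc.
At distance d (pc), an angle of θ arcsec spans θ·d AU: s = 2.14 × 30.331 = 64.908 AU.
= 64.908 × 1.496 × 10⁸ km = 9.7102 × 10^9 km.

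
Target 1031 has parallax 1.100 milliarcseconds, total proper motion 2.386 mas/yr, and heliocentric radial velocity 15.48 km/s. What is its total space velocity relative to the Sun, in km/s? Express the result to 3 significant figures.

d = 1/p = 1/0.001100″ = 909.09 pc.
μ = 2.386 mas/yr = 0.002386 ″/yr.
v_t = 4.740 μ d = 4.740 × 0.002386 × 909.09 = 10.281 km/s.
v = √(v_r² + v_t²) = √(15.48² + 10.281²) = √345.329 = 18.583 km/s.

18.6 km/s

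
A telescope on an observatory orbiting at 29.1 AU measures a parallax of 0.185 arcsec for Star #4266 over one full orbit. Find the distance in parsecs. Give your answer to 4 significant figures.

157.3 pc

With baseline B (in AU) and parallax p (in arcsec), d = B/p parsecs.
d = 29.1 / 0.185 = 157.3 pc.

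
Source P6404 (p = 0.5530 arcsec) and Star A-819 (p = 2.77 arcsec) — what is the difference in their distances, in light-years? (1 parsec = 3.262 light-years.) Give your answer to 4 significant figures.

4.721 ly

d_A = 1/0.5530″ = 1.8083 pc; d_B = 1/2.770″ = 0.36101 pc.
|d_B − d_A| = |0.36101 − 1.8083| = 1.4473 pc = 1.4473 × 3.262 ly = 4.7211 ly.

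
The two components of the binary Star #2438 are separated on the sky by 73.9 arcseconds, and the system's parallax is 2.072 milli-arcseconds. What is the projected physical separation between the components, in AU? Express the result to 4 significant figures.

d = 1/p = 1/0.002072″ = 482.63 pc.
At distance d (pc), an angle of θ arcsec spans θ·d AU: s = 73.9 × 482.63 = 35666 AU.

35670 AU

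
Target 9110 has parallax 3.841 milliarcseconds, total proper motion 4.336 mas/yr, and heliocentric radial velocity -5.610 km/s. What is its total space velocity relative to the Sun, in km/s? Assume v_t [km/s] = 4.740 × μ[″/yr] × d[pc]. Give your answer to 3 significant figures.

7.75 km/s

d = 1/p = 1/0.003841″ = 260.35 pc.
μ = 4.336 mas/yr = 0.004336 ″/yr.
v_t = 4.740 μ d = 4.740 × 0.004336 × 260.35 = 5.3509 km/s.
v = √(v_r² + v_t²) = √((-5.610)² + 5.3509²) = √60.1042 = 7.7527 km/s.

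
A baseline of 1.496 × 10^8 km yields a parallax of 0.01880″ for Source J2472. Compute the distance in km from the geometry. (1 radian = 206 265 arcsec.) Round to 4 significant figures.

θ = 0.01880″ = 0.01880/206265 = 9.1145 × 10^-8 rad.
d = B/θ = (1.496 × 10^8) / (9.1145 × 10^-8) = 1.6413 × 10^15 km.

1.641 × 10^15 km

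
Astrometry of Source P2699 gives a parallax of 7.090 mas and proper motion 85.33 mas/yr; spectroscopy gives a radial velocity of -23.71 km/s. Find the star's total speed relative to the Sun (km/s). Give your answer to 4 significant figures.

61.78 km/s

d = 1/p = 1/0.007090″ = 141.04 pc.
μ = 85.33 mas/yr = 0.08533 ″/yr.
v_t = 4.740 μ d = 4.740 × 0.08533 × 141.04 = 57.046 km/s.
v = √(v_r² + v_t²) = √((-23.71)² + 57.046²) = √3816.41 = 61.777 km/s.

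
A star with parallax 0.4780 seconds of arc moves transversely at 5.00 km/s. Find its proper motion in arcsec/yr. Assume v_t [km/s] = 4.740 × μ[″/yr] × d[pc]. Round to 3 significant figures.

0.504 arcsec/yr

d = 1/p = 1/0.4780″ = 2.0921 pc.
μ = v_t / (4.74 d) = 5.00 / (4.74 × 2.0921) = 5.00 / 9.9166 = 0.50421 ″/yr.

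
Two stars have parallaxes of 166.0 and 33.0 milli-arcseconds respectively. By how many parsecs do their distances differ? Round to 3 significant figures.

d_A = 1/0.1660″ = 6.0241 pc; d_B = 1/0.03300″ = 30.303 pc.
|d_B − d_A| = |30.303 − 6.0241| = 24.279 pc.

24.3 pc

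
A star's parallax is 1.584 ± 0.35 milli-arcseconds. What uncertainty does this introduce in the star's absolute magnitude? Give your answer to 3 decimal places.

σ_M = 0.480 mag

M = m − 5 log₁₀ d + 5 = m + 5 log₁₀ p + 5, so ∂M/∂p = 5/(p ln 10).
σ_M = (5/ln 10) · (σ_p/p) = 2.1715 × 0.35/1.584 = 2.1715 × 0.22096 = 0.47981.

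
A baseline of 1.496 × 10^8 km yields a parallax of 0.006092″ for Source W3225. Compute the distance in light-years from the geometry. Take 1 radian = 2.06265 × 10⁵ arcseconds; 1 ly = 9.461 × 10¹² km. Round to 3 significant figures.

θ = 0.006092″ = 0.006092/206265 = 2.9535 × 10^-8 rad.
d = B/θ = (1.496 × 10^8) / (2.9535 × 10^-8) = 5.0652 × 10^15 km = (5.0652 × 10^15) / (9.461 × 10^12) ly = 535.38 ly.

535 ly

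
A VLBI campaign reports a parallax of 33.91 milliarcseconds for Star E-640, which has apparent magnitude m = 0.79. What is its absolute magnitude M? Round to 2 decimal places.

d = 1/p = 1/0.03391″ = 29.49 pc.
m − M = 5 log₁₀(29.49) − 5 = 7.3484 − 5 = 2.3484.
M = m − (m − M) = 0.79 − 2.3484 = -1.56.

M = -1.56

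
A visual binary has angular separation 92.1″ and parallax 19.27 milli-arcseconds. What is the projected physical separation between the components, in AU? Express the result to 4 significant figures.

d = 1/p = 1/0.01927″ = 51.894 pc.
At distance d (pc), an angle of θ arcsec spans θ·d AU: s = 92.1 × 51.894 = 4779.4 AU.

4779 AU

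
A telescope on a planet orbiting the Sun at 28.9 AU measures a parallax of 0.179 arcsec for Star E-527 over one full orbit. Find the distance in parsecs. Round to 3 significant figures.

With baseline B (in AU) and parallax p (in arcsec), d = B/p parsecs.
d = 28.9 / 0.179 = 161.45 pc.

161 pc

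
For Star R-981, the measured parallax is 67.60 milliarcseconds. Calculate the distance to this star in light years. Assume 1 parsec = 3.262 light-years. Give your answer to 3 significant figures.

p = 67.60 milliarcseconds = 0.06760 arcsec.
d = 1/p = 1/0.06760 = 14.793 pc.
In light-years: 14.793 × 3.262 = 48.255 ly.

48.3 light years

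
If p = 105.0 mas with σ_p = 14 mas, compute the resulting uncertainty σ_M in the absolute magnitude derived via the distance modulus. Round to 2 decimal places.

σ_M = 0.29 mag

M = m − 5 log₁₀ d + 5 = m + 5 log₁₀ p + 5, so ∂M/∂p = 5/(p ln 10).
σ_M = (5/ln 10) · (σ_p/p) = 2.1715 × 14/105.0 = 2.1715 × 0.13333 = 0.28953.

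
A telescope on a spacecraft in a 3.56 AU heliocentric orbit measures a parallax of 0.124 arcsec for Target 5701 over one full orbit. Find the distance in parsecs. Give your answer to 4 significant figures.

With baseline B (in AU) and parallax p (in arcsec), d = B/p parsecs.
d = 3.56 / 0.124 = 28.71 pc.

28.71 pc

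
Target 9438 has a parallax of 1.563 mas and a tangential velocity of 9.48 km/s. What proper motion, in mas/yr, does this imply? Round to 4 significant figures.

d = 1/p = 1/0.001563″ = 639.8 pc.
μ = v_t / (4.74 d) = 9.48 / (4.74 × 639.8) = 9.48 / 3032.7 = 0.0031259 ″/yr = 3.1259 mas/yr.

3.126 mas/yr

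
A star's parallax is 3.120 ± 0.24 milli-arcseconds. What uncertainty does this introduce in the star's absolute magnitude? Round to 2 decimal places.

σ_M = 0.17 mag

M = m − 5 log₁₀ d + 5 = m + 5 log₁₀ p + 5, so ∂M/∂p = 5/(p ln 10).
σ_M = (5/ln 10) · (σ_p/p) = 2.1715 × 0.24/3.120 = 2.1715 × 0.076923 = 0.16704.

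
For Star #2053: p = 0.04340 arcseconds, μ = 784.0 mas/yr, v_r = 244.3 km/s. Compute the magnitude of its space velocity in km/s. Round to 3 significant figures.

259 km/s

d = 1/p = 1/0.04340″ = 23.041 pc.
μ = 784.0 mas/yr = 0.7840 ″/yr.
v_t = 4.740 μ d = 4.740 × 0.7840 × 23.041 = 85.624 km/s.
v = √(v_r² + v_t²) = √(244.3² + 85.624²) = √67014 = 258.87 km/s.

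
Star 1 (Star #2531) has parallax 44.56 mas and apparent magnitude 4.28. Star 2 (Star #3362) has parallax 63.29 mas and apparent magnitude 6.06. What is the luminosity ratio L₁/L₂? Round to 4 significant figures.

d₁ = 1/p₁ = 1/0.04456″ = 22.442 pc; d₂ = 1/p₂ = 1/0.06329″ = 15.8 pc.
M₁ = m₁ − 5 log₁₀ d₁ + 5 = 4.28 − 6.7553 + 5 = 2.5247.
M₂ = 6.06 − 5.9933 + 5 = 5.0667.
L₁/L₂ = 10^(0.4(M₂ − M₁)) = 10^(0.4 × 2.5420) = 10^1.01680 = 10.394.

L₁/L₂ = 10.39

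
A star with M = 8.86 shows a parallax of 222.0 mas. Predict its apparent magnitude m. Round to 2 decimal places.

m = 7.13

d = 1/p = 1/0.2220″ = 4.5045 pc.
m − M = 5 log₁₀ d − 5 = 5 log₁₀(4.5045) − 5 = 3.2682 − 5 = -1.7318.
m = M + (m − M) = 8.86 + (-1.7318) = 7.13.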